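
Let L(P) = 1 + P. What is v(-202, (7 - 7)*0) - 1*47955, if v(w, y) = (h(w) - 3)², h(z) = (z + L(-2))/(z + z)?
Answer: -7826005199/163216 ≈ -47949.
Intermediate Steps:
h(z) = (-1 + z)/(2*z) (h(z) = (z + (1 - 2))/(z + z) = (z - 1)/((2*z)) = (-1 + z)*(1/(2*z)) = (-1 + z)/(2*z))
v(w, y) = (-3 + (-1 + w)/(2*w))² (v(w, y) = ((-1 + w)/(2*w) - 3)² = (-3 + (-1 + w)/(2*w))²)
v(-202, (7 - 7)*0) - 1*47955 = (¼)*(1 + 5*(-202))²/(-202)² - 1*47955 = (¼)*(1/40804)*(1 - 1010)² - 47955 = (¼)*(1/40804)*(-1009)² - 47955 = (¼)*(1/40804)*1018081 - 47955 = 1018081/163216 - 47955 = -7826005199/163216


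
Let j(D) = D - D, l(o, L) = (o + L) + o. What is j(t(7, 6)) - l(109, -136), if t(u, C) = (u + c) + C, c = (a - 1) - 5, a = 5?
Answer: -82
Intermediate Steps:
c = -1 (c = (5 - 1) - 5 = 4 - 5 = -1)
l(o, L) = L + 2*o (l(o, L) = (L + o) + o = L + 2*o)
t(u, C) = -1 + C + u (t(u, C) = (u - 1) + C = (-1 + u) + C = -1 + C + u)
j(D) = 0
j(t(7, 6)) - l(109, -136) = 0 - (-136 + 2*109) = 0 - (-136 + 218) = 0 - 1*82 = 0 - 82 = -82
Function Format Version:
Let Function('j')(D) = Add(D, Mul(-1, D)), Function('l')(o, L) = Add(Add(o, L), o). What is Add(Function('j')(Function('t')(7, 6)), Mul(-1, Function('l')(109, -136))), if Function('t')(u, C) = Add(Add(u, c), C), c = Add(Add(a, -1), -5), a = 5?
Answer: -82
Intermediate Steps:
c = -1 (c = Add(Add(5, -1), -5) = Add(4, -5) = -1)
Function('l')(o, L) = Add(L, Mul(2, o)) (Function('l')(o, L) = Add(Add(L, o), o) = Add(L, Mul(2, o)))
Function('t')(u, C) = Add(-1, C, u) (Function('t')(u, C) = Add(Add(u, -1), C) = Add(Add(-1, u), C) = Add(-1, C, u))
Function('j')(D) = 0
Add(Function('j')(Function('t')(7, 6)), Mul(-1, Function('l')(109, -136))) = Add(0, Mul(-1, Add(-136, Mul(2, 109)))) = Add(0, Mul(-1, Add(-136, 218))) = Add(0, Mul(-1, 82)) = Add(0, -82) = -82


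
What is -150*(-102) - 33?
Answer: 15267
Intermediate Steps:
-150*(-102) - 33 = 15300 - 33 = 15267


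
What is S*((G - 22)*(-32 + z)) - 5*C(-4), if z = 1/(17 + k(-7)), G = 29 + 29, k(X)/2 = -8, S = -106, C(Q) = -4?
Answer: 118316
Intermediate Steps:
k(X) = -16 (k(X) = 2*(-8) = -16)
G = 58
z = 1 (z = 1/(17 - 16) = 1/1 = 1)
S*((G - 22)*(-32 + z)) - 5*C(-4) = -106*(58 - 22)*(-32 + 1) - 5*(-4) = -3816*(-31) + 20 = -106*(-1116) + 20 = 118296 + 20 = 118316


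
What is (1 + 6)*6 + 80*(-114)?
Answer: -9078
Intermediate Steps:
(1 + 6)*6 + 80*(-114) = 7*6 - 9120 = 42 - 9120 = -9078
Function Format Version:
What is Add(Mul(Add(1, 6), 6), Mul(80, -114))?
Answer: -9078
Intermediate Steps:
Add(Mul(Add(1, 6), 6), Mul(80, -114)) = Add(Mul(7, 6), -9120) = Add(42, -9120) = -9078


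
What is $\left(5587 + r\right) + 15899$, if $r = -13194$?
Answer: $8292$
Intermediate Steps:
$\left(5587 + r\right) + 15899 = \left(5587 - 13194\right) + 15899 = -7607 + 15899 = 8292$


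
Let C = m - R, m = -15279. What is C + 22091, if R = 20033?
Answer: -13221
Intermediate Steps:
C = -35312 (C = -15279 - 1*20033 = -15279 - 20033 = -35312)
C + 22091 = -35312 + 22091 = -13221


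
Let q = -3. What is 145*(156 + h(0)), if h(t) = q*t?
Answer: 22620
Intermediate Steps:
h(t) = -3*t
145*(156 + h(0)) = 145*(156 - 3*0) = 145*(156 + 0) = 145*156 = 22620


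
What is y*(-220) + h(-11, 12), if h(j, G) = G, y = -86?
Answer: 18932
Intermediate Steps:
y*(-220) + h(-11, 12) = -86*(-220) + 12 = 18920 + 12 = 18932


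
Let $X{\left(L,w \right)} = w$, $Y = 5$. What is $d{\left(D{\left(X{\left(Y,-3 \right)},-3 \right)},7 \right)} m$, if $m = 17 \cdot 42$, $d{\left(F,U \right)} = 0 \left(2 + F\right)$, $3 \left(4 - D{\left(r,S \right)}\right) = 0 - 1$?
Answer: $0$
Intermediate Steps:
$D{\left(r,S \right)} = \frac{13}{3}$ ($D{\left(r,S \right)} = 4 - \frac{0 - 1}{3} = 4 - - \frac{1}{3} = 4 + \frac{1}{3} = \frac{13}{3}$)
$d{\left(F,U \right)} = 0$
$m = 714$
$d{\left(D{\left(X{\left(Y,-3 \right)},-3 \right)},7 \right)} m = 0 \cdot 714 = 0$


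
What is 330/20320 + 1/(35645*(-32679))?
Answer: 38439815483/2366960884560 ≈ 0.016240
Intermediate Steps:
330/20320 + 1/(35645*(-32679)) = 330*(1/20320) + (1/35645)*(-1/32679) = 33/2032 - 1/1164842955 = 38439815483/2366960884560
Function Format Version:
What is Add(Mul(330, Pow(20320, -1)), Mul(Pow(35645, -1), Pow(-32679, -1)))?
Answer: Rational(38439815483, 2366960884560) ≈ 0.016240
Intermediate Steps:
Add(Mul(330, Pow(20320, -1)), Mul(Pow(35645, -1), Pow(-32679, -1))) = Add(Mul(330, Rational(1, 20320)), Mul(Rational(1, 35645), Rational(-1, 32679))) = Add(Rational(33, 2032), Rational(-1, 1164842955)) = Rational(38439815483, 2366960884560)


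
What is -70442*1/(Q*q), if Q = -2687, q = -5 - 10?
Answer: -70442/40305 ≈ -1.7477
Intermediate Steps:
q = -15
-70442*1/(Q*q) = -70442/((-2687*(-15))) = -70442/40305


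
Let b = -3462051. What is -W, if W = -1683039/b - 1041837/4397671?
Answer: -1264852991494/5074987094407 ≈ -0.24923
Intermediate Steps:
W = 1264852991494/5074987094407 (W = -1683039/(-3462051) - 1041837/4397671 = -1683039*(-1/3462051) - 1041837*1/4397671 = 561013/1154017 - 1041837/4397671 = 1264852991494/5074987094407 ≈ 0.24923)
-W = -1*1264852991494/5074987094407 = -1264852991494/5074987094407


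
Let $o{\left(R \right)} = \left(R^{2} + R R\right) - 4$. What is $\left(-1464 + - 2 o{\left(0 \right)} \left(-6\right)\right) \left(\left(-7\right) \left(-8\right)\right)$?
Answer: $-84672$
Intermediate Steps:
$o{\left(R \right)} = -4 + 2 R^{2}$ ($o{\left(R \right)} = \left(R^{2} + R^{2}\right) - 4 = 2 R^{2} - 4 = -4 + 2 R^{2}$)
$\left(-1464 + - 2 o{\left(0 \right)} \left(-6\right)\right) \left(\left(-7\right) \left(-8\right)\right) = \left(-1464 + - 2 \left(-4 + 2 \cdot 0^{2}\right) \left(-6\right)\right) \left(\left(-7\right) \left(-8\right)\right) = \left(-1464 + - 2 \left(-4 + 2 \cdot 0\right) \left(-6\right)\right) 56 = \left(-1464 + - 2 \left(-4 + 0\right) \left(-6\right)\right) 56 = \left(-1464 + \left(-2\right) \left(-4\right) \left(-6\right)\right) 56 = \left(-1464 + 8 \left(-6\right)\right) 56 = \left(-1464 - 48\right) 56 = \left(-1512\right) 56 = -84672$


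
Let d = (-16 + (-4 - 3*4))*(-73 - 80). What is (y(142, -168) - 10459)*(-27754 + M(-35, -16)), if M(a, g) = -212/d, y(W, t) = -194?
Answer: 120630839899/408 ≈ 2.9566e+8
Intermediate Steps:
d = 4896 (d = (-16 + (-4 - 12))*(-153) = (-16 - 16)*(-153) = -32*(-153) = 4896)
M(a, g) = -53/1224 (M(a, g) = -212/4896 = -212*1/4896 = -53/1224)
(y(142, -168) - 10459)*(-27754 + M(-35, -16)) = (-194 - 10459)*(-27754 - 53/1224) = -10653*(-33970949/1224) = 120630839899/408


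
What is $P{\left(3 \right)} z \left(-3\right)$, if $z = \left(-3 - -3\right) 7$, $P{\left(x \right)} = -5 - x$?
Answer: $0$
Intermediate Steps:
$z = 0$ ($z = \left(-3 + 3\right) 7 = 0 \cdot 7 = 0$)
$P{\left(3 \right)} z \left(-3\right) = \left(-5 - 3\right) 0 \left(-3\right) = \left(-8\right) 0 \left(-3\right) = 0 \left(-3\right) = 0$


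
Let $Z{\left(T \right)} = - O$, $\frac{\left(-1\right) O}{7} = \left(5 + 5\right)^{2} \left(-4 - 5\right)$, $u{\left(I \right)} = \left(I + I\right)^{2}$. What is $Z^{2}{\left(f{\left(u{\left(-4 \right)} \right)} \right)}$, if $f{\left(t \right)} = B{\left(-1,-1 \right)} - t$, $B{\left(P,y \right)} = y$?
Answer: $39690000$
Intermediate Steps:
$u{\left(I \right)} = 4 I^{2}$ ($u{\left(I \right)} = \left(2 I\right)^{2} = 4 I^{2}$)
$O = 6300$ ($O = - 7 \left(5 + 5\right)^{2} \left(-4 - 5\right) = - 7 \cdot 10^{2} \left(-9\right) = - 7 \cdot 100 \left(-9\right) = \left(-7\right) \left(-900\right) = 6300$)
$f{\left(t \right)} = -1 - t$
$Z{\left(T \right)} = -6300$ ($Z{\left(T \right)} = \left(-1\right) 6300 = -6300$)
$Z^{2}{\left(f{\left(u{\left(-4 \right)} \right)} \right)} = \left(-6300\right)^{2} = 39690000$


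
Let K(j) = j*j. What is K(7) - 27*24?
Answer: -599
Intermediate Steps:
K(j) = j²
K(7) - 27*24 = 7² - 27*24 = 49 - 648 = -599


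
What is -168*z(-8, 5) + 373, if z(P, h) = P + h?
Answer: 877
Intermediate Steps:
-168*z(-8, 5) + 373 = -168*(-8 + 5) + 373 = -168*(-3) + 373 = 504 + 373 = 877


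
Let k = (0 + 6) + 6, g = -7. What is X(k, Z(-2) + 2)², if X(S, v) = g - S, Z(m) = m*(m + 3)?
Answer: 361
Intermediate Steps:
Z(m) = m*(3 + m)
k = 12 (k = 6 + 6 = 12)
X(S, v) = -7 - S
X(k, Z(-2) + 2)² = (-7 - 1*12)² = (-7 - 12)² = (-19)² = 361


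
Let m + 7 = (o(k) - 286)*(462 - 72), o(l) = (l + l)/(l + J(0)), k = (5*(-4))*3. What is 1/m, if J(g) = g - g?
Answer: -1/110767 ≈ -9.0280e-6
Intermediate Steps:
J(g) = 0
k = -60 (k = -20*3 = -60)
o(l) = 2 (o(l) = (l + l)/(l + 0) = (2*l)/l = 2)
m = -110767 (m = -7 + (2 - 286)*(462 - 72) = -7 - 284*390 = -7 - 110760 = -110767)
1/m = 1/(-110767) = -1/110767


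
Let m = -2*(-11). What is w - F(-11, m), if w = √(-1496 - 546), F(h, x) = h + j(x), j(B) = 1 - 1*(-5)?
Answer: 5 + I*√2042 ≈ 5.0 + 45.188*I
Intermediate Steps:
j(B) = 6 (j(B) = 1 + 5 = 6)
m = 22
F(h, x) = 6 + h (F(h, x) = h + 6 = 6 + h)
w = I*√2042 (w = √(-2042) = I*√2042 ≈ 45.188*I)
w - F(-11, m) = I*√2042 - (6 - 11) = I*√2042 - 1*(-5) = I*√2042 + 5 = 5 + I*√2042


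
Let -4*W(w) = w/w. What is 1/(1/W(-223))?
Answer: -¼ ≈ -0.25000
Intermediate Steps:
W(w) = -¼ (W(w) = -w/(4*w) = -¼*1 = -¼)
1/(1/W(-223)) = 1/(1/(-¼)) = 1/(-4) = -¼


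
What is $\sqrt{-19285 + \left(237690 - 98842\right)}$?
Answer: $\sqrt{119563} \approx 345.78$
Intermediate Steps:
$\sqrt{-19285 + \left(237690 - 98842\right)} = \sqrt{-19285 + 138848} = \sqrt{119563}$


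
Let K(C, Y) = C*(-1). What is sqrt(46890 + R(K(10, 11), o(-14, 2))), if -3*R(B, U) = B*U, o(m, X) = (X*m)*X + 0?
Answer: sqrt(420330)/3 ≈ 216.11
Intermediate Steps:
o(m, X) = m*X**2 (o(m, X) = m*X**2 + 0 = m*X**2)
K(C, Y) = -C
R(B, U) = -B*U/3
sqrt(46890 + R(K(10, 11), o(-14, 2))) = sqrt(46890 - (-1*10)*(-14*2**2)/3) = sqrt(46890 - 1/3*(-10)*(-14*4)) = sqrt(46890 - 1/3*(-10)*(-56)) = sqrt(46890 - 560/3) = sqrt(140110/3) = sqrt(420330)/3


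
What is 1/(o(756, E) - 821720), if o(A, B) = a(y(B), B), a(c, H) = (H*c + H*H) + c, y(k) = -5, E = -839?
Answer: -1/113609 ≈ -8.8021e-6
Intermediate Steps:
a(c, H) = c + H**2 + H*c (a(c, H) = (H*c + H**2) + c = (H**2 + H*c) + c = c + H**2 + H*c)
o(A, B) = -5 + B**2 - 5*B (o(A, B) = -5 + B**2 + B*(-5) = -5 + B**2 - 5*B)
1/(o(756, E) - 821720) = 1/((-5 + (-839)**2 - 5*(-839)) - 821720) = 1/((-5 + 703921 + 4195) - 821720) = 1/(708111 - 821720) = 1/(-113609) = -1/113609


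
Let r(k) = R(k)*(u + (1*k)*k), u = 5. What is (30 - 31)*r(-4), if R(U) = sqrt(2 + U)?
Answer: -21*I*sqrt(2) ≈ -29.698*I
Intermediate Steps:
r(k) = sqrt(2 + k)*(5 + k**2) (r(k) = sqrt(2 + k)*(5 + (1*k)*k) = sqrt(2 + k)*(5 + k*k) = sqrt(2 + k)*(5 + k**2))
(30 - 31)*r(-4) = (30 - 31)*(sqrt(2 - 4)*(5 + (-4)**2)) = -sqrt(-2)*(5 + 16) = -I*sqrt(2)*21 = -21*I*sqrt(2)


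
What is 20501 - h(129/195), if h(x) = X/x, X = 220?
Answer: 867243/43 ≈ 20168.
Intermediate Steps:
h(x) = 220/x
20501 - h(129/195) = 20501 - 220/(129/195) = 20501 - 220/(129*(1/195)) = 20501 - 220/43/65 = 20501 - 220*65/43 = 20501 - 1*14300/43 = 20501 - 14300/43 = 867243/43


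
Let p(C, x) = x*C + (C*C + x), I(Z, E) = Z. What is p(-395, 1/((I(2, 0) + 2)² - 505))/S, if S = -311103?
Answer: -76296619/152129367 ≈ -0.50152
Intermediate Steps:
p(C, x) = x + C² + C*x (p(C, x) = C*x + (C² + x) = C*x + (x + C²) = x + C² + C*x)
p(-395, 1/((I(2, 0) + 2)² - 505))/S = (1/((2 + 2)² - 505) + (-395)² - 395/((2 + 2)² - 505))/(-311103) = (1/(4² - 505) + 156025 - 395/(4² - 505))*(-1/311103) = (1/(16 - 505) + 156025 - 395/(16 - 505))*(-1/311103) = (1/(-489) + 156025 - 395/(-489))*(-1/311103) = (-1/489 + 156025 - 395*(-1/489))*(-1/311103) = (-1/489 + 156025 + 395/489)*(-1/311103) = (76296619/489)*(-1/311103) = -76296619/152129367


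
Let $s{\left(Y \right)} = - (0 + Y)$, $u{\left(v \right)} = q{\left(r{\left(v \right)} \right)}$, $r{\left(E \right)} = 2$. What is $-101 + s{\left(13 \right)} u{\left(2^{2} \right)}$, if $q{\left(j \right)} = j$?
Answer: $-127$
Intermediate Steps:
$u{\left(v \right)} = 2$
$s{\left(Y \right)} = - Y$
$-101 + s{\left(13 \right)} u{\left(2^{2} \right)} = -101 + \left(-1\right) 13 \cdot 2 = -101 - 26 = -127$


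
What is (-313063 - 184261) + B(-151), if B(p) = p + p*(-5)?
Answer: -496720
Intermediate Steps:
B(p) = -4*p (B(p) = p - 5*p = -4*p)
(-313063 - 184261) + B(-151) = (-313063 - 184261) - 4*(-151) = -497324 + 604 = -496720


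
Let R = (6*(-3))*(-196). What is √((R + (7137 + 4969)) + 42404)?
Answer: √58038 ≈ 240.91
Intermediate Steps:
R = 3528 (R = -18*(-196) = 3528)
√((R + (7137 + 4969)) + 42404) = √((3528 + (7137 + 4969)) + 42404) = √((3528 + 12106) + 42404) = √(15634 + 42404) = √58038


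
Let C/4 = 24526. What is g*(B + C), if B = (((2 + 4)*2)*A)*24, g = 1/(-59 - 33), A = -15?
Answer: -23446/23 ≈ -1019.4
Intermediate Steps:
g = -1/92 (g = 1/(-92) = -1/92 ≈ -0.010870)
C = 98104 (C = 4*24526 = 98104)
B = -4320 (B = (((2 + 4)*2)*(-15))*24 = ((6*2)*(-15))*24 = (12*(-15))*24 = -180*24 = -4320)
g*(B + C) = -(-4320 + 98104)/92 = -1/92*93784 = -23446/23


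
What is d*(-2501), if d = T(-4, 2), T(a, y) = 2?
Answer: -5002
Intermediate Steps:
d = 2
d*(-2501) = 2*(-2501) = -5002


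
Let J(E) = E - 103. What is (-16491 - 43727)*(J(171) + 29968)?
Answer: -1808707848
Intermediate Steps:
J(E) = -103 + E
(-16491 - 43727)*(J(171) + 29968) = (-16491 - 43727)*((-103 + 171) + 29968) = -60218*(68 + 29968) = -60218*30036 = -1808707848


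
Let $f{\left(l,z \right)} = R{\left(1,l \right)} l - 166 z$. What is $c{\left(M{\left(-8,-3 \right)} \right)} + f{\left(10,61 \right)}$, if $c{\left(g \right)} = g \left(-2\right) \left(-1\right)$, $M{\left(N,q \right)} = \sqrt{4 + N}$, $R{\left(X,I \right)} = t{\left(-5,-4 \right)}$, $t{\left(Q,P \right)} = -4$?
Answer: $-10166 + 4 i \approx -10166.0 + 4.0 i$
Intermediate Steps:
$R{\left(X,I \right)} = -4$
$f{\left(l,z \right)} = - 166 z - 4 l$ ($f{\left(l,z \right)} = - 4 l - 166 z = - 166 z - 4 l$)
$c{\left(g \right)} = 2 g$ ($c{\left(g \right)} = - 2 g \left(-1\right) = 2 g$)
$c{\left(M{\left(-8,-3 \right)} \right)} + f{\left(10,61 \right)} = 2 \sqrt{4 - 8} - 10166 = 2 \sqrt{-4} - 10166 = 2 \cdot 2 i - 10166 = 4 i - 10166 = -10166 + 4 i$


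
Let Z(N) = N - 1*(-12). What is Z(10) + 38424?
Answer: 38446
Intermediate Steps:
Z(N) = 12 + N (Z(N) = N + 12 = 12 + N)
Z(10) + 38424 = (12 + 10) + 38424 = 22 + 38424 = 38446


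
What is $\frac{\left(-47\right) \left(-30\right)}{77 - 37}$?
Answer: $\frac{141}{4} \approx 35.25$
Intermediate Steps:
$\frac{\left(-47\right) \left(-30\right)}{77 - 37} = \frac{1410}{40} = 1410 \cdot \frac{1}{40} = \frac{141}{4}$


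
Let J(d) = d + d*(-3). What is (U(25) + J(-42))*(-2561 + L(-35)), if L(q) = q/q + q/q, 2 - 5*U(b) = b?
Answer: -1015923/5 ≈ -2.0318e+5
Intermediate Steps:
U(b) = 2/5 - b/5
L(q) = 2 (L(q) = 1 + 1 = 2)
J(d) = -2*d (J(d) = d - 3*d = -2*d)
(U(25) + J(-42))*(-2561 + L(-35)) = ((2/5 - 1/5*25) - 2*(-42))*(-2561 + 2) = ((2/5 - 5) + 84)*(-2559) = (-23/5 + 84)*(-2559) = (397/5)*(-2559) = -1015923/5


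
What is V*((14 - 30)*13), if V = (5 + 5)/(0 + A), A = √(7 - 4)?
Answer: -2080*√3/3 ≈ -1200.9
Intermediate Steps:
A = √3 ≈ 1.7320
V = 10*√3/3 (V = (5 + 5)/(0 + √3) = 10/(√3) = 10*(√3/3) = 10*√3/3 ≈ 5.7735)
V*((14 - 30)*13) = (10*√3/3)*((14 - 30)*13) = (10*√3/3)*(-16*13) = (10*√3/3)*(-208) = -2080*√3/3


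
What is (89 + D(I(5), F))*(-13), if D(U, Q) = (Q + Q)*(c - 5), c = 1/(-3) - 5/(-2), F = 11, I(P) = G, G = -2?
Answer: -1040/3 ≈ -346.67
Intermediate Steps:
I(P) = -2
c = 13/6 (c = 1*(-⅓) - 5*(-½) = -⅓ + 5/2 = 13/6 ≈ 2.1667)
D(U, Q) = -17*Q/3 (D(U, Q) = (Q + Q)*(13/6 - 5) = (2*Q)*(-17/6) = -17*Q/3)
(89 + D(I(5), F))*(-13) = (89 - 17/3*11)*(-13) = (89 - 187/3)*(-13) = (80/3)*(-13) = -1040/3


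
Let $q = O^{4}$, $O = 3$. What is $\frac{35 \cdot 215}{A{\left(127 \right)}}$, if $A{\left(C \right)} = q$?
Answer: $\frac{7525}{81} \approx 92.901$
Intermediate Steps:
$q = 81$ ($q = 3^{4} = 81$)
$A{\left(C \right)} = 81$
$\frac{35 \cdot 215}{A{\left(127 \right)}} = \frac{35 \cdot 215}{81} = 7525 \cdot \frac{1}{81} = \frac{7525}{81}$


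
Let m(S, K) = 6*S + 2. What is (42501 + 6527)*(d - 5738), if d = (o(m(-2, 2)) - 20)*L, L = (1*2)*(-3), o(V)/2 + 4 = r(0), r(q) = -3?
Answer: -271320952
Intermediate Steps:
m(S, K) = 2 + 6*S
o(V) = -14 (o(V) = -8 + 2*(-3) = -8 - 6 = -14)
L = -6 (L = 2*(-3) = -6)
d = 204 (d = (-14 - 20)*(-6) = -34*(-6) = 204)
(42501 + 6527)*(d - 5738) = (42501 + 6527)*(204 - 5738) = 49028*(-5534) = -271320952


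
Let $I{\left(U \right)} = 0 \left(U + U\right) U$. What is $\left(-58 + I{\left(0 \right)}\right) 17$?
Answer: $-986$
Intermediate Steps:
$I{\left(U \right)} = 0$ ($I{\left(U \right)} = 0 \cdot 2 U U = 0 U = 0$)
$\left(-58 + I{\left(0 \right)}\right) 17 = \left(-58 + 0\right) 17 = \left(-58\right) 17 = -986$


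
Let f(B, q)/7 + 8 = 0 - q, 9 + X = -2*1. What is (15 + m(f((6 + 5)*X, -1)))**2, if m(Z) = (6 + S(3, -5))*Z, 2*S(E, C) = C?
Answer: 97969/4 ≈ 24492.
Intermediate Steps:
X = -11 (X = -9 - 2*1 = -9 - 2 = -11)
S(E, C) = C/2
f(B, q) = -56 - 7*q (f(B, q) = -56 + 7*(0 - q) = -56 + 7*(-q) = -56 - 7*q)
m(Z) = 7*Z/2 (m(Z) = (6 + (1/2)*(-5))*Z = (6 - 5/2)*Z = 7*Z/2)
(15 + m(f((6 + 5)*X, -1)))**2 = (15 + 7*(-56 - 7*(-1))/2)**2 = (15 + 7*(-56 + 7)/2)**2 = (15 + (7/2)*(-49))**2 = (15 - 343/2)**2 = (-313/2)**2 = 97969/4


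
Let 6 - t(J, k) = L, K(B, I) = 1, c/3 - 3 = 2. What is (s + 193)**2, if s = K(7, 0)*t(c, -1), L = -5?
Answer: 41616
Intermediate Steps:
c = 15 (c = 9 + 3*2 = 9 + 6 = 15)
t(J, k) = 11 (t(J, k) = 6 - 1*(-5) = 6 + 5 = 11)
s = 11 (s = 1*11 = 11)
(s + 193)**2 = (11 + 193)**2 = 204**2 = 41616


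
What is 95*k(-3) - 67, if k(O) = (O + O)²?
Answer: 3353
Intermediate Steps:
k(O) = 4*O² (k(O) = (2*O)² = 4*O²)
95*k(-3) - 67 = 95*(4*(-3)²) - 67 = 95*(4*9) - 67 = 95*36 - 67 = 3420 - 67 = 3353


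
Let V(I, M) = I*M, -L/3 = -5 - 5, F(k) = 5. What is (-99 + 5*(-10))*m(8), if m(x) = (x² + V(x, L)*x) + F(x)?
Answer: -296361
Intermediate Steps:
L = 30 (L = -3*(-5 - 5) = -3*(-10) = 30)
m(x) = 5 + 31*x² (m(x) = (x² + (x*30)*x) + 5 = (x² + (30*x)*x) + 5 = (x² + 30*x²) + 5 = 31*x² + 5 = 5 + 31*x²)
(-99 + 5*(-10))*m(8) = (-99 + 5*(-10))*(5 + 31*8²) = (-99 - 50)*(5 + 31*64) = -149*(5 + 1984) = -149*1989 = -296361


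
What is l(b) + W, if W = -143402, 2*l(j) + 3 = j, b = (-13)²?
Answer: -143319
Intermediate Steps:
b = 169
l(j) = -3/2 + j/2
l(b) + W = (-3/2 + (½)*169) - 143402 = (-3/2 + 169/2) - 143402 = 83 - 143402 = -143319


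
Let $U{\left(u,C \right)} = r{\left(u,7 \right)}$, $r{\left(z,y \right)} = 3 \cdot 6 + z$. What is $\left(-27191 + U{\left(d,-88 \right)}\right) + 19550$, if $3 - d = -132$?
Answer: $-7488$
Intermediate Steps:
$d = 135$ ($d = 3 - -132 = 3 + 132 = 135$)
$r{\left(z,y \right)} = 18 + z$
$U{\left(u,C \right)} = 18 + u$
$\left(-27191 + U{\left(d,-88 \right)}\right) + 19550 = \left(-27191 + \left(18 + 135\right)\right) + 19550 = \left(-27191 + 153\right) + 19550 = -27038 + 19550 = -7488$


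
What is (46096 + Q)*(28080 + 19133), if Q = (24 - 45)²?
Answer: 2197151381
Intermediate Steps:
Q = 441 (Q = (-21)² = 441)
(46096 + Q)*(28080 + 19133) = (46096 + 441)*(28080 + 19133) = 46537*47213 = 2197151381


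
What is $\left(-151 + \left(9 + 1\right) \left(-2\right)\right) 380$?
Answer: $-64980$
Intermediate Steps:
$\left(-151 + \left(9 + 1\right) \left(-2\right)\right) 380 = \left(-151 + 10 \left(-2\right)\right) 380 = \left(-151 - 20\right) 380 = \left(-171\right) 380 = -64980$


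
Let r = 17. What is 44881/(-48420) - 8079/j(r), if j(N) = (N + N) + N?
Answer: -131158037/823140 ≈ -159.34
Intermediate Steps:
j(N) = 3*N (j(N) = 2*N + N = 3*N)
44881/(-48420) - 8079/j(r) = 44881/(-48420) - 8079/(3*17) = 44881*(-1/48420) - 8079/51 = -44881/48420 - 8079*1/51 = -44881/48420 - 2693/17 = -131158037/823140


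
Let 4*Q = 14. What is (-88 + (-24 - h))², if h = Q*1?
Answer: 53361/4 ≈ 13340.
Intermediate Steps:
Q = 7/2 (Q = (¼)*14 = 7/2 ≈ 3.5000)
h = 7/2 (h = (7/2)*1 = 7/2 ≈ 3.5000)
(-88 + (-24 - h))² = (-88 + (-24 - 1*7/2))² = (-88 + (-24 - 7/2))² = (-88 - 55/2)² = (-231/2)² = 53361/4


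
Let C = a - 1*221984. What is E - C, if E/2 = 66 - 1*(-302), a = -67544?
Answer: 290264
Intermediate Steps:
C = -289528 (C = -67544 - 1*221984 = -67544 - 221984 = -289528)
E = 736 (E = 2*(66 - 1*(-302)) = 2*(66 + 302) = 2*368 = 736)
E - C = 736 - 1*(-289528) = 736 + 289528 = 290264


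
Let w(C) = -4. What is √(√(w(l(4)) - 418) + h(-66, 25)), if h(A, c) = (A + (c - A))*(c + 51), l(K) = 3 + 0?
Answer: √(1900 + I*√422) ≈ 43.59 + 0.2356*I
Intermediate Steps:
l(K) = 3
h(A, c) = c*(51 + c)
√(√(w(l(4)) - 418) + h(-66, 25)) = √(√(-4 - 418) + 25*(51 + 25)) = √(√(-422) + 25*76) = √(I*√422 + 1900) = √(1900 + I*√422)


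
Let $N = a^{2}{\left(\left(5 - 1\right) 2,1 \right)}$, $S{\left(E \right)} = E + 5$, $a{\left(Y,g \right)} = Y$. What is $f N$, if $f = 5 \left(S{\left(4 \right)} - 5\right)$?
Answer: $1280$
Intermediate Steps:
$S{\left(E \right)} = 5 + E$
$f = 20$ ($f = 5 \left(\left(5 + 4\right) - 5\right) = 5 \left(9 - 5\right) = 5 \cdot 4 = 20$)
$N = 64$ ($N = \left(\left(5 - 1\right) 2\right)^{2} = \left(4 \cdot 2\right)^{2} = 8^{2} = 64$)
$f N = 20 \cdot 64 = 1280$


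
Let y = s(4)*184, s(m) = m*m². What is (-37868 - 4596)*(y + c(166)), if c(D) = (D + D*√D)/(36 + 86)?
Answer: -30506944416/61 - 3524512*√166/61 ≈ -5.0086e+8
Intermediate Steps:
s(m) = m³
c(D) = D/122 + D^(3/2)/122 (c(D) = (D + D^(3/2))/122 = (D + D^(3/2))*(1/122) = D/122 + D^(3/2)/122)
y = 11776 (y = 4³*184 = 64*184 = 11776)
(-37868 - 4596)*(y + c(166)) = (-37868 - 4596)*(11776 + ((1/122)*166 + 166^(3/2)/122)) = -42464*(11776 + (83/61 + (166*√166)/122)) = -42464*(11776 + (83/61 + 83*√166/61)) = -42464*(718419/61 + 83*√166/61) = -30506944416/61 - 3524512*√166/61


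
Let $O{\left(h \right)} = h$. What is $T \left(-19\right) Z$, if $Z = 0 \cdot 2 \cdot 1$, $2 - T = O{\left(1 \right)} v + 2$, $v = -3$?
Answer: $0$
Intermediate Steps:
$T = 3$ ($T = 2 - \left(1 \left(-3\right) + 2\right) = 2 - \left(-3 + 2\right) = 2 - -1 = 2 + 1 = 3$)
$Z = 0$ ($Z = 0 \cdot 1 = 0$)
$T \left(-19\right) Z = 3 \left(-19\right) 0 = \left(-57\right) 0 = 0$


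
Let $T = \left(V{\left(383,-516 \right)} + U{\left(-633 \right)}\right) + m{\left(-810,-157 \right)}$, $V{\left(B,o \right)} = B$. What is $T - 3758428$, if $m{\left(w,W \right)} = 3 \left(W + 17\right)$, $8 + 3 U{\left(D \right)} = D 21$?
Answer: $- \frac{11288696}{3} \approx -3.7629 \cdot 10^{6}$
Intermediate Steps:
$U{\left(D \right)} = - \frac{8}{3} + 7 D$ ($U{\left(D \right)} = - \frac{8}{3} + \frac{D 21}{3} = - \frac{8}{3} + \frac{21 D}{3} = - \frac{8}{3} + 7 D$)
$m{\left(w,W \right)} = 51 + 3 W$ ($m{\left(w,W \right)} = 3 \left(17 + W\right) = 51 + 3 W$)
$T = - \frac{13412}{3}$ ($T = \left(383 + \left(- \frac{8}{3} + 7 \left(-633\right)\right)\right) + \left(51 + 3 \left(-157\right)\right) = \left(383 - \frac{13301}{3}\right) + \left(51 - 471\right) = \left(383 - \frac{13301}{3}\right) - 420 = - \frac{12152}{3} - 420 = - \frac{13412}{3} \approx -4470.7$)
$T - 3758428 = - \frac{13412}{3} - 3758428 = - \frac{11288696}{3}$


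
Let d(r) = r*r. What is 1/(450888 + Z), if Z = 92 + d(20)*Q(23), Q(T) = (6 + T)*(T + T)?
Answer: 1/984580 ≈ 1.0157e-6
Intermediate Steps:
d(r) = r²
Q(T) = 2*T*(6 + T) (Q(T) = (6 + T)*(2*T) = 2*T*(6 + T))
Z = 533692 (Z = 92 + 20²*(2*23*(6 + 23)) = 92 + 400*(2*23*29) = 92 + 400*1334 = 92 + 533600 = 533692)
1/(450888 + Z) = 1/(450888 + 533692) = 1/984580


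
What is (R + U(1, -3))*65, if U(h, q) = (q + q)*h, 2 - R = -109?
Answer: 6825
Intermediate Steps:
R = 111 (R = 2 - 1*(-109) = 2 + 109 = 111)
U(h, q) = 2*h*q (U(h, q) = (2*q)*h = 2*h*q)
(R + U(1, -3))*65 = (111 + 2*1*(-3))*65 = (111 - 6)*65 = 105*65 = 6825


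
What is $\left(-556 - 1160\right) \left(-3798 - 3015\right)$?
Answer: $11691108$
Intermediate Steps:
$\left(-556 - 1160\right) \left(-3798 - 3015\right) = \left(-1716\right) \left(-6813\right) = 11691108$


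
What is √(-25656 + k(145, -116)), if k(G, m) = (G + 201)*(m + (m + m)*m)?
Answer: 8*√144465 ≈ 3040.7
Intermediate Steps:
k(G, m) = (201 + G)*(m + 2*m²) (k(G, m) = (201 + G)*(m + (2*m)*m) = (201 + G)*(m + 2*m²))
√(-25656 + k(145, -116)) = √(-25656 - 116*(201 + 145 + 402*(-116) + 2*145*(-116))) = √(-25656 - 116*(201 + 145 - 46632 - 33640)) = √(-25656 - 116*(-79926)) = √(-25656 + 9271416) = √9245760 = 8*√144465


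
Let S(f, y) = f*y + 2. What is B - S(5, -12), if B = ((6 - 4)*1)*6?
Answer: 70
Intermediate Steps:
S(f, y) = 2 + f*y
B = 12 (B = (2*1)*6 = 2*6 = 12)
B - S(5, -12) = 12 - (2 + 5*(-12)) = 12 - (2 - 60) = 12 - 1*(-58) = 12 + 58 = 70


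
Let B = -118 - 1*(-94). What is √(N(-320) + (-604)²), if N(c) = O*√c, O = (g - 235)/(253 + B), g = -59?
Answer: 4*√(1195707241 - 33663*I*√5)/229 ≈ 604.0 - 0.019012*I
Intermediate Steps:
B = -24 (B = -118 + 94 = -24)
O = -294/229 (O = (-59 - 235)/(253 - 24) = -294/229 ≈ -1.2838)
N(c) = -294*√c/229
√(N(-320) + (-604)²) = √(-2352*I*√5/229 + (-604)²) = √(-2352*I*√5/229 + 364816) = √(364816 - 2352*I*√5/229)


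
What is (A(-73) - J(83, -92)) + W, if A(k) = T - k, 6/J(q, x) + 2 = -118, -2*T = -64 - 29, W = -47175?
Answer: -941109/20 ≈ -47055.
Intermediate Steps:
T = 93/2 (T = -(-64 - 29)/2 = -½*(-93) = 93/2 ≈ 46.500)
J(q, x) = -1/20 (J(q, x) = 6/(-2 - 118) = 6/(-120) = 6*(-1/120) = -1/20)
A(k) = 93/2 - k
(A(-73) - J(83, -92)) + W = ((93/2 - 1*(-73)) - 1*(-1/20)) - 47175 = ((93/2 + 73) + 1/20) - 47175 = (239/2 + 1/20) - 47175 = 2391/20 - 47175 = -941109/20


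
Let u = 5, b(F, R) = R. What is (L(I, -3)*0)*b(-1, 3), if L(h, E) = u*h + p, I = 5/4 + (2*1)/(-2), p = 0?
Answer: 0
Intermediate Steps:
I = 1/4 (I = 5*(1/4) + 2*(-1/2) = 5/4 - 1 = 1/4 ≈ 0.25000)
L(h, E) = 5*h (L(h, E) = 5*h + 0 = 5*h)
(L(I, -3)*0)*b(-1, 3) = ((5*(1/4))*0)*3 = ((5/4)*0)*3 = 0*3 = 0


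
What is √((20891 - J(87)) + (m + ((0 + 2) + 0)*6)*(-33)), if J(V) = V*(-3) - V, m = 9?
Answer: √20546 ≈ 143.34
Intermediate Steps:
J(V) = -4*V (J(V) = -3*V - V = -4*V)
√((20891 - J(87)) + (m + ((0 + 2) + 0)*6)*(-33)) = √((20891 - (-4)*87) + (9 + ((0 + 2) + 0)*6)*(-33)) = √((20891 - 1*(-348)) + (9 + (2 + 0)*6)*(-33)) = √((20891 + 348) + (9 + 2*6)*(-33)) = √(21239 + (9 + 12)*(-33)) = √(21239 + 21*(-33)) = √(21239 - 693) = √20546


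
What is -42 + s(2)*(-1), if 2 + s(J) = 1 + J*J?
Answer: -45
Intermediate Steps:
s(J) = -1 + J² (s(J) = -2 + (1 + J*J) = -2 + (1 + J²) = -1 + J²)
-42 + s(2)*(-1) = -42 + (-1 + 2²)*(-1) = -42 + (-1 + 4)*(-1) = -42 + 3*(-1) = -42 - 3 = -45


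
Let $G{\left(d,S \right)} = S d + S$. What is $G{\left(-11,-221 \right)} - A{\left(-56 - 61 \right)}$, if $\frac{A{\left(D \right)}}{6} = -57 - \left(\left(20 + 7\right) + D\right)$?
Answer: $2012$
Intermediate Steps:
$G{\left(d,S \right)} = S + S d$
$A{\left(D \right)} = -504 - 6 D$ ($A{\left(D \right)} = 6 \left(-57 - \left(\left(20 + 7\right) + D\right)\right) = 6 \left(-57 - \left(27 + D\right)\right) = 6 \left(-84 - D\right) = -504 - 6 D$)
$G{\left(-11,-221 \right)} - A{\left(-56 - 61 \right)} = - 221 \left(1 - 11\right) - \left(-504 - 6 \left(-56 - 61\right)\right) = \left(-221\right) \left(-10\right) - \left(-504 - -702\right) = 2210 - \left(-504 + 702\right) = 2210 - 198 = 2012$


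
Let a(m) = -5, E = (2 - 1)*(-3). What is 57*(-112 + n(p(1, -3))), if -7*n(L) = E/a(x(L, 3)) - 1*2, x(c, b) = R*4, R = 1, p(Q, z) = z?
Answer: -31863/5 ≈ -6372.6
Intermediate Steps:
E = -3 (E = 1*(-3) = -3)
x(c, b) = 4 (x(c, b) = 1*4 = 4)
n(L) = ⅕ (n(L) = -(-3/(-5) - 1*2)/7 = -(-3*(-⅕) - 2)/7 = -(⅗ - 2)/7 = -⅐*(-7/5) = ⅕)
57*(-112 + n(p(1, -3))) = 57*(-112 + ⅕) = 57*(-559/5) = -31863/5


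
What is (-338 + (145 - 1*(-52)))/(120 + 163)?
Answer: -141/283 ≈ -0.49823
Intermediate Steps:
(-338 + (145 - 1*(-52)))/(120 + 163) = (-338 + (145 + 52))/283 = (-338 + 197)*(1/283) = -141*1/283 = -141/283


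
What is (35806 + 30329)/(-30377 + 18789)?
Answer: -66135/11588 ≈ -5.7072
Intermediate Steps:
(35806 + 30329)/(-30377 + 18789) = 66135/(-11588) = 66135*(-1/11588) = -66135/11588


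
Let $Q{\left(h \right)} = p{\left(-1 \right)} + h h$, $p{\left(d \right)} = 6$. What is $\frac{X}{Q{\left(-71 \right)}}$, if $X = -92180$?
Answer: $- \frac{92180}{5047} \approx -18.264$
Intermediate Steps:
$Q{\left(h \right)} = 6 + h^{2}$ ($Q{\left(h \right)} = 6 + h h = 6 + h^{2}$)
$\frac{X}{Q{\left(-71 \right)}} = - \frac{92180}{6 + \left(-71\right)^{2}} = - \frac{92180}{6 + 5041} = - \frac{92180}{5047}$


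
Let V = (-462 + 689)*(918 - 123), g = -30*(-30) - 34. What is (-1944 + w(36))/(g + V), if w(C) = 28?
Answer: -1916/181331 ≈ -0.010566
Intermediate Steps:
g = 866 (g = 900 - 34 = 866)
V = 180465 (V = 227*795 = 180465)
(-1944 + w(36))/(g + V) = (-1944 + 28)/(866 + 180465) = -1916/181331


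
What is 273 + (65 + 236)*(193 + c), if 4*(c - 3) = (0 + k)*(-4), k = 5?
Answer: 57764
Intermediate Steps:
c = -2 (c = 3 + ((0 + 5)*(-4))/4 = 3 + (5*(-4))/4 = 3 + (¼)*(-20) = 3 - 5 = -2)
273 + (65 + 236)*(193 + c) = 273 + (65 + 236)*(193 - 2) = 273 + 301*191 = 273 + 57491 = 57764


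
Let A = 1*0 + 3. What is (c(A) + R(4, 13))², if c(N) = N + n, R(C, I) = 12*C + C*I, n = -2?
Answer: 10201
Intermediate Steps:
A = 3 (A = 0 + 3 = 3)
c(N) = -2 + N (c(N) = N - 2 = -2 + N)
(c(A) + R(4, 13))² = ((-2 + 3) + 4*(12 + 13))² = (1 + 4*25)² = (1 + 100)² = 101² = 10201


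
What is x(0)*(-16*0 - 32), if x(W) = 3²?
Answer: -288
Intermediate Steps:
x(W) = 9
x(0)*(-16*0 - 32) = 9*(-16*0 - 32) = 9*(0 - 32) = 9*(-32) = -288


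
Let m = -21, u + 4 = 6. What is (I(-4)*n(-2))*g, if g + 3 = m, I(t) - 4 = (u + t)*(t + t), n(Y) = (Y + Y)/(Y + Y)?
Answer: -480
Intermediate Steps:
u = 2 (u = -4 + 6 = 2)
n(Y) = 1 (n(Y) = (2*Y)/((2*Y)) = (2*Y)*(1/(2*Y)) = 1)
I(t) = 4 + 2*t*(2 + t) (I(t) = 4 + (2 + t)*(t + t) = 4 + (2 + t)*(2*t) = 4 + 2*t*(2 + t))
g = -24 (g = -3 - 21 = -24)
(I(-4)*n(-2))*g = ((4 + 2*(-4)² + 4*(-4))*1)*(-24) = ((4 + 2*16 - 16)*1)*(-24) = ((4 + 32 - 16)*1)*(-24) = (20*1)*(-24) = 20*(-24) = -480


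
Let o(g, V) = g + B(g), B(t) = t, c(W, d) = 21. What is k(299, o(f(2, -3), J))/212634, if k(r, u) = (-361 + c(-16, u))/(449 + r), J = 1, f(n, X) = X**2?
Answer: -5/2338974 ≈ -2.1377e-6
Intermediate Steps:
o(g, V) = 2*g (o(g, V) = g + g = 2*g)
k(r, u) = -340/(449 + r) (k(r, u) = (-361 + 21)/(449 + r) = -340/(449 + r))
k(299, o(f(2, -3), J))/212634 = -340/(449 + 299)/212634 = -340/748*(1/212634) = -340*1/748*(1/212634) = -5/11*1/212634 = -5/2338974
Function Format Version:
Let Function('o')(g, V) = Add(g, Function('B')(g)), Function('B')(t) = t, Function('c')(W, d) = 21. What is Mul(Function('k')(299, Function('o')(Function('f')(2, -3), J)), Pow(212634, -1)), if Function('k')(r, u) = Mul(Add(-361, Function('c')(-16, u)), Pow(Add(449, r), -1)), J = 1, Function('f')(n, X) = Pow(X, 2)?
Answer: Rational(-5, 2338974) ≈ -2.1377e-6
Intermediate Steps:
Function('o')(g, V) = Mul(2, g) (Function('o')(g, V) = Add(g, g) = Mul(2, g))
Function('k')(r, u) = Mul(-340, Pow(Add(449, r), -1)) (Function('k')(r, u) = Mul(Add(-361, 21), Pow(Add(449, r), -1)) = Mul(-340, Pow(Add(449, r), -1)))
Mul(Function('k')(299, Function('o')(Function('f')(2, -3), J)), Pow(212634, -1)) = Mul(Mul(-340, Pow(Add(449, 299), -1)), Pow(212634, -1)) = Mul(Mul(-340, Pow(748, -1)), Rational(1, 212634)) = Mul(Mul(-340, Rational(1, 748)), Rational(1, 212634)) = Mul(Rational(-5, 11), Rational(1, 212634)) = Rational(-5, 2338974)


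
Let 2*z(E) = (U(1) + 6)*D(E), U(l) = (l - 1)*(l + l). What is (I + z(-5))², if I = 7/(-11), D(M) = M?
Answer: 29584/121 ≈ 244.50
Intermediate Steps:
U(l) = 2*l*(-1 + l) (U(l) = (-1 + l)*(2*l) = 2*l*(-1 + l))
z(E) = 3*E (z(E) = ((2*1*(-1 + 1) + 6)*E)/2 = ((2*1*0 + 6)*E)/2 = ((0 + 6)*E)/2 = (6*E)/2 = 3*E)
I = -7/11 (I = 7*(-1/11) = -7/11 ≈ -0.63636)
(I + z(-5))² = (-7/11 + 3*(-5))² = (-7/11 - 15)² = (-172/11)² = 29584/121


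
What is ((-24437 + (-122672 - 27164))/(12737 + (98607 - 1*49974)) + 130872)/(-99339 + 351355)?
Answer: 8031440367/15466221920 ≈ 0.51929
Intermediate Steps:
((-24437 + (-122672 - 27164))/(12737 + (98607 - 1*49974)) + 130872)/(-99339 + 351355) = ((-24437 - 149836)/(12737 + (98607 - 49974)) + 130872)/252016 = (-174273/(12737 + 48633) + 130872)*(1/252016) = (-174273/61370 + 130872)*(1/252016) = (8031440367/61370)*(1/252016) = 8031440367/15466221920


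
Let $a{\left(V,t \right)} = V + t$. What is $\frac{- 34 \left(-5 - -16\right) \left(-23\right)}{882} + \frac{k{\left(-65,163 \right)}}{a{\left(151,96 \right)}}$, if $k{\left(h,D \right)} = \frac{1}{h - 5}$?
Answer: $\frac{10623407}{1089270} \approx 9.7528$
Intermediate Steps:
$k{\left(h,D \right)} = \frac{1}{-5 + h}$
$\frac{- 34 \left(-5 - -16\right) \left(-23\right)}{882} + \frac{k{\left(-65,163 \right)}}{a{\left(151,96 \right)}} = \frac{- 34 \left(-5 - -16\right) \left(-23\right)}{882} + \frac{1}{\left(-5 - 65\right) \left(151 + 96\right)} = - 34 \left(-5 + 16\right) \left(-23\right) \frac{1}{882} + \frac{1}{\left(-70\right) 247} = \left(-34\right) 11 \left(-23\right) \frac{1}{882} - \frac{1}{17290} = \left(-374\right) \left(-23\right) \frac{1}{882} - \frac{1}{17290} = 8602 \cdot \frac{1}{882} - \frac{1}{17290} = \frac{4301}{441} - \frac{1}{17290} = \frac{10623407}{1089270}$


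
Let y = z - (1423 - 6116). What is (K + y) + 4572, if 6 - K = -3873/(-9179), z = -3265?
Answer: 55125201/9179 ≈ 6005.6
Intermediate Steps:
K = 51201/9179 (K = 6 - (-3873)/(-9179) = 6 - (-3873)*(-1)/9179 = 6 - 1*3873/9179 = 6 - 3873/9179 = 51201/9179 ≈ 5.5781)
y = 1428 (y = -3265 - (1423 - 6116) = -3265 - 1*(-4693) = -3265 + 4693 = 1428)
(K + y) + 4572 = (51201/9179 + 1428) + 4572 = 13158813/9179 + 4572 = 55125201/9179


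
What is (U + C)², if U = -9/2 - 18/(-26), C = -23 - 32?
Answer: 2337841/676 ≈ 3458.3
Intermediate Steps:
C = -55
U = -99/26 (U = -9*½ - 18*(-1/26) = -9/2 + 9/13 = -99/26 ≈ -3.8077)
(U + C)² = (-99/26 - 55)² = (-1529/26)² = 2337841/676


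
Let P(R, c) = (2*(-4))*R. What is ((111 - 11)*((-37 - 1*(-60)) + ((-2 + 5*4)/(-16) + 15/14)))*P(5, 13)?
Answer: -642500/7 ≈ -91786.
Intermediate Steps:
P(R, c) = -8*R
((111 - 11)*((-37 - 1*(-60)) + ((-2 + 5*4)/(-16) + 15/14)))*P(5, 13) = ((111 - 11)*((-37 - 1*(-60)) + ((-2 + 5*4)/(-16) + 15/14)))*(-8*5) = (100*((-37 + 60) + ((-2 + 20)*(-1/16) + 15*(1/14))))*(-40) = (100*(23 + (18*(-1/16) + 15/14)))*(-40) = (100*(23 + (-9/8 + 15/14)))*(-40) = (100*(23 - 3/56))*(-40) = (100*(1285/56))*(-40) = (32125/14)*(-40) = -642500/7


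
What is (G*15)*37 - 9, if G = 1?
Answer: 546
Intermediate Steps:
(G*15)*37 - 9 = (1*15)*37 - 9 = 15*37 - 9 = 555 - 9 = 546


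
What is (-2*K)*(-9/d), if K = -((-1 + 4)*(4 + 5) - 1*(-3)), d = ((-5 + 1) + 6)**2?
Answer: -135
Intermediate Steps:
d = 4 (d = (-4 + 6)**2 = 2**2 = 4)
K = -30 (K = -(3*9 + 3) = -(27 + 3) = -1*30 = -30)
(-2*K)*(-9/d) = (-2*(-30))*(-9/4) = 60*(-9*1/4) = 60*(-9/4) = -135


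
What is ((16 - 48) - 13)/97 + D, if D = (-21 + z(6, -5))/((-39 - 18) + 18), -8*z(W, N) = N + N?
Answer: 643/15132 ≈ 0.042493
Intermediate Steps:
z(W, N) = -N/4 (z(W, N) = -(N + N)/8 = -N/4)
D = 79/156 (D = (-21 - ¼*(-5))/((-39 - 18) + 18) = (-21 + 5/4)/(-57 + 18) = -79/4/(-39) = -79/4*(-1/39) = 79/156 ≈ 0.50641)
((16 - 48) - 13)/97 + D = ((16 - 48) - 13)/97 + 79/156 = (-32 - 13)*(1/97) + 79/156 = -45*1/97 + 79/156 = -45/97 + 79/156 = 643/15132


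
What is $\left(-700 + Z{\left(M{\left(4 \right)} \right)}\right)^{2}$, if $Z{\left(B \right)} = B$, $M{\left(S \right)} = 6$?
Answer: $481636$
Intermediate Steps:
$\left(-700 + Z{\left(M{\left(4 \right)} \right)}\right)^{2} = \left(-700 + 6\right)^{2} = \left(-694\right)^{2} = 481636$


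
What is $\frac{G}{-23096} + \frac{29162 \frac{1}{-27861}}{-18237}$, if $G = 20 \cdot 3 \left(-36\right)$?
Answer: $\frac{137271476084}{1466887751559} \approx 0.09358$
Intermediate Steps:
$G = -2160$ ($G = 60 \left(-36\right) = -2160$)
$\frac{G}{-23096} + \frac{29162 \frac{1}{-27861}}{-18237} = - \frac{2160}{-23096} + \frac{29162 \frac{1}{-27861}}{-18237} = \left(-2160\right) \left(- \frac{1}{23096}\right) + 29162 \left(- \frac{1}{27861}\right) \left(- \frac{1}{18237}\right) = \frac{270}{2887} - - \frac{29162}{508101057} = \frac{270}{2887} + \frac{29162}{508101057} = \frac{137271476084}{1466887751559}$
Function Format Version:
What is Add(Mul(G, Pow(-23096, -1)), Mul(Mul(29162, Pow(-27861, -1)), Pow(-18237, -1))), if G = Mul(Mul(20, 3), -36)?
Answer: Rational(137271476084, 1466887751559) ≈ 0.093580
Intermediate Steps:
G = -2160 (G = Mul(60, -36) = -2160)
Add(Mul(G, Pow(-23096, -1)), Mul(Mul(29162, Pow(-27861, -1)), Pow(-18237, -1))) = Add(Mul(-2160, Pow(-23096, -1)), Mul(Mul(29162, Pow(-27861, -1)), Pow(-18237, -1))) = Add(Mul(-2160, Rational(-1, 23096)), Mul(Mul(29162, Rational(-1, 27861)), Rational(-1, 18237))) = Add(Rational(270, 2887), Mul(Rational(-29162, 27861), Rational(-1, 18237))) = Add(Rational(270, 2887), Rational(29162, 508101057)) = Rational(137271476084, 1466887751559)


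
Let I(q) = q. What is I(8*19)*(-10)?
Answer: -1520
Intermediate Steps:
I(8*19)*(-10) = (8*19)*(-10) = 152*(-10) = -1520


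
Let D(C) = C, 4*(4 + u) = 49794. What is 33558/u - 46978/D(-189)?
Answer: 1181920366/4704021 ≈ 251.26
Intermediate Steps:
u = 24889/2 (u = -4 + (¼)*49794 = -4 + 24897/2 = 24889/2 ≈ 12445.)
33558/u - 46978/D(-189) = 33558/(24889/2) - 46978/(-189) = 33558*(2/24889) - 46978*(-1/189) = 67116/24889 + 46978/189 = 1181920366/4704021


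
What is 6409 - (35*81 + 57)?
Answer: 3517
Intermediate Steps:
6409 - (35*81 + 57) = 6409 - (2835 + 57) = 6409 - 1*2892 = 6409 - 2892 = 3517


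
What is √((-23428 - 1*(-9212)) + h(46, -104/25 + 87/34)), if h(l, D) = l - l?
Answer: 2*I*√3554 ≈ 119.23*I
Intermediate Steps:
h(l, D) = 0
√((-23428 - 1*(-9212)) + h(46, -104/25 + 87/34)) = √((-23428 - 1*(-9212)) + 0) = √((-23428 + 9212) + 0) = √(-14216 + 0) = √(-14216) = 2*I*√3554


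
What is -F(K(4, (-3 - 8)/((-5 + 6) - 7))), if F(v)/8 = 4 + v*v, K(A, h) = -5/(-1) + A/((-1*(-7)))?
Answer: -13736/49 ≈ -280.33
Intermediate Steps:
K(A, h) = 5 + A/7 (K(A, h) = -5*(-1) + A/7 = 5 + A*(⅐) = 5 + A/7)
F(v) = 32 + 8*v² (F(v) = 8*(4 + v*v) = 8*(4 + v²) = 32 + 8*v²)
-F(K(4, (-3 - 8)/((-5 + 6) - 7))) = -(32 + 8*(5 + (⅐)*4)²) = -(32 + 8*(5 + 4/7)²) = -(32 + 8*(39/7)²) = -(32 + 8*(1521/49)) = -(32 + 12168/49) = -1*13736/49 = -13736/49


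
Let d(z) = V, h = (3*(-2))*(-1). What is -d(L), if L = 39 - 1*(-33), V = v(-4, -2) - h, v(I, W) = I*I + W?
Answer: -8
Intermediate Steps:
v(I, W) = W + I² (v(I, W) = I² + W = W + I²)
h = 6 (h = -6*(-1) = 6)
V = 8 (V = (-2 + (-4)²) - 1*6 = (-2 + 16) - 6 = 14 - 6 = 8)
L = 72 (L = 39 + 33 = 72)
d(z) = 8
-d(L) = -1*8 = -8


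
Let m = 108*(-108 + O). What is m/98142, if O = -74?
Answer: -3276/16357 ≈ -0.20028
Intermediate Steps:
m = -19656 (m = 108*(-108 - 74) = 108*(-182) = -19656)
m/98142 = -19656/98142 = -19656*1/98142 = -3276/16357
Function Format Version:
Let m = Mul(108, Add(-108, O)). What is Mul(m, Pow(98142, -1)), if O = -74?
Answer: Rational(-3276, 16357) ≈ -0.20028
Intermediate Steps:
m = -19656 (m = Mul(108, Add(-108, -74)) = Mul(108, -182) = -19656)
Mul(m, Pow(98142, -1)) = Mul(-19656, Pow(98142, -1)) = Mul(-19656, Rational(1, 98142)) = Rational(-3276, 16357)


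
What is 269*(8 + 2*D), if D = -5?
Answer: -538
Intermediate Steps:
269*(8 + 2*D) = 269*(8 + 2*(-5)) = 269*(8 - 10) = 269*(-2) = -538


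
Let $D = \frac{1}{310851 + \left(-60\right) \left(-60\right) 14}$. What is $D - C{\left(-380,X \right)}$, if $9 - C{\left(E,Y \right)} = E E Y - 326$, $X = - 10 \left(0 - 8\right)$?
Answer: $\frac{4173050532916}{361251} \approx 1.1552 \cdot 10^{7}$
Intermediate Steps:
$D = \frac{1}{361251}$ ($D = \frac{1}{310851 + 3600 \cdot 14} = \frac{1}{310851 + 50400} = \frac{1}{361251} \approx 2.7682 \cdot 10^{-6}$)
$X = 80$ ($X = \left(-10\right) \left(-8\right) = 80$)
$C{\left(E,Y \right)} = 335 - Y E^{2}$ ($C{\left(E,Y \right)} = 9 - \left(E E Y - 326\right) = 9 - \left(E^{2} Y - 326\right) = 9 - \left(Y E^{2} - 326\right) = 9 - \left(-326 + Y E^{2}\right) = 335 - Y E^{2}$)
$D - C{\left(-380,X \right)} = \frac{1}{361251} - \left(335 - 80 \left(-380\right)^{2}\right) = \frac{1}{361251} - \left(335 - 80 \cdot 144400\right) = \frac{1}{361251} - \left(335 - 11552000\right) = \frac{1}{361251} - -11551665 = \frac{1}{361251} + 11551665 = \frac{4173050532916}{361251}$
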